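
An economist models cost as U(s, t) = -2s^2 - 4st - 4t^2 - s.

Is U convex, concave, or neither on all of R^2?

U is quadratic, so its Hessian is the constant matrix H = [[-4, -4], [-4, -8]].
det(H) = 16, tr(H) = -12.
det(H) > 0 and tr(H) < 0, so H is negative definite everywhere: concave.

concave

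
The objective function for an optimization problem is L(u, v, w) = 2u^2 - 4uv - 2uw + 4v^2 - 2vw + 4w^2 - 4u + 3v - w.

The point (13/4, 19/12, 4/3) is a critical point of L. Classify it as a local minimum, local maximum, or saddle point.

local minimum

The Hessian is constant: H = [[4, -4, -2], [-4, 8, -2], [-2, -2, 8]].
Leading principal minors: Δ₁ = 4, Δ₂ = 16, Δ₃ = 48.
All leading minors are positive, so H is positive definite: a local minimum.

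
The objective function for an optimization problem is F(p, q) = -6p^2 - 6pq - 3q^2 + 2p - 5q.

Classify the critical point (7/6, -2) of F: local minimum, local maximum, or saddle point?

local maximum

The Hessian of F is constant: H = [[-12, -6], [-6, -6]].
det(H) = (-12)·(-6) − (-6)² = 36.
det(H) > 0 and tr(H) = -18 < 0, so H is negative definite and the point is a local maximum.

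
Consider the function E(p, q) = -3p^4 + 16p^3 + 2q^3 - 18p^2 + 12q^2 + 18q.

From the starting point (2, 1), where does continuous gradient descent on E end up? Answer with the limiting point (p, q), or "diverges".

E is separable, so gradient descent decouples: p follows -∂E/∂p, q follows -∂E/∂q.
∂E/∂p = -12p(p - 3)(p - 1); at p=2 this is 24, so p decreases.
∂E/∂q = 6(q + 1)(q + 3); at q=1 this is 48, so q decreases.
p converges to its nearest critical value 1 (a local min of the p-part); q converges to -1. The iterate converges to (1, -1).

(1, -1)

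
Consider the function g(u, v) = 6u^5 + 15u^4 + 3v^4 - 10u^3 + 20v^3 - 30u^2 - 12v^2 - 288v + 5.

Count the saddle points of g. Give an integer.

g separates as a function of u plus a function of v, so ∇g=0 decouples.
∂g/∂u = 30u(u - 1)(u + 1)(u + 2) = 0 at u ∈ {-2, -1, 0, 1}; ∂g/∂v = 12(v - 2)(v + 3)(v + 4) = 0 at v ∈ {-4, -3, 2}.
The Hessian is diagonal: diag(g_uu, g_vv). Second derivatives: g_uu(-2)=-180, g_uu(-1)=60, g_uu(0)=-60, g_uu(1)=180; g_vv(-4)=72, g_vv(-3)=-60, g_vv(2)=360.
Saddle points occur where the two diagonal entries have opposite signs: (-2, -4), (-2, 2), (-1, -3), (0, -4), (0, 2), (1, -3). Count: 6.

6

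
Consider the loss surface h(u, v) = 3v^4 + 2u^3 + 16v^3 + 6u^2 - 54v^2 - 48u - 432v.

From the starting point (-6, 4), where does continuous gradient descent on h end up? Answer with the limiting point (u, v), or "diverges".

h is separable, so gradient descent decouples: u follows -∂h/∂u, v follows -∂h/∂v.
∂h/∂u = 6(u - 2)(u + 4); at u=-6 this is 96, so u decreases.
∂h/∂v = 12(v - 3)(v + 3)(v + 4); at v=4 this is 672, so v decreases.
The u-coordinate has no critical point in that direction and runs off to infinity.

diverges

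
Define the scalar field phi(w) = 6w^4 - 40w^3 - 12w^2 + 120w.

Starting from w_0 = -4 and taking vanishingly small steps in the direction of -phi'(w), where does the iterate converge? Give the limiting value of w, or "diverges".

-1

phi'(w) = 24(w - 5)(w - 1)(w + 1), so phi'(-4) = -3240.
Gradient descent moves in the -phi' direction, i.e. w is increasing.
The nearest critical point in that direction is w = -1, where phi'' = 288 > 0 (a local minimum). The iterate converges there.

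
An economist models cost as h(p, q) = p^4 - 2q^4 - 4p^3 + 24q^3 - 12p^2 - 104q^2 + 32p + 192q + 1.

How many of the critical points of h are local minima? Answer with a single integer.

2

h separates as a function of p plus a function of q, so ∇h=0 decouples.
∂h/∂p = 4(p - 4)(p - 1)(p + 2) = 0 at p ∈ {-2, 1, 4}; ∂h/∂q = -8(q - 4)(q - 3)(q - 2) = 0 at q ∈ {2, 3, 4}.
The Hessian is diagonal: diag(h_pp, h_qq). Second derivatives: h_pp(-2)=72, h_pp(1)=-36, h_pp(4)=72; h_qq(2)=-16, h_qq(3)=8, h_qq(4)=-16.
Local minima occur where both diagonal entries positive: (-2, 3), (4, 3). Count: 2.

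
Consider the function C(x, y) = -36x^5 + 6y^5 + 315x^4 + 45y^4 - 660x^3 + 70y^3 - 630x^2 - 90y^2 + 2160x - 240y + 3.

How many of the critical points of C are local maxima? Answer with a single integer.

C separates as a function of x plus a function of y, so ∇C=0 decouples.
∂C/∂x = -180(x - 4)(x - 3)(x - 1)(x + 1) = 0 at x ∈ {-1, 1, 3, 4}; ∂C/∂y = 30(y - 1)(y + 1)(y + 2)(y + 4) = 0 at y ∈ {-4, -2, -1, 1}.
The Hessian is diagonal: diag(C_xx, C_yy). Second derivatives: C_xx(-1)=7200, C_xx(1)=-2160, C_xx(3)=1440, C_xx(4)=-2700; C_yy(-4)=-900, C_yy(-2)=180, C_yy(-1)=-180, C_yy(1)=900.
Local maxima occur where both diagonal entries negative: (1, -4), (1, -1), (4, -4), (4, -1). Count: 4.

4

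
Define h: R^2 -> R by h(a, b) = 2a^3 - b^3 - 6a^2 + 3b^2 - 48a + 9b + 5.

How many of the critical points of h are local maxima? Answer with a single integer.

h separates as a function of a plus a function of b, so ∇h=0 decouples.
∂h/∂a = 6(a - 4)(a + 2) = 0 at a ∈ {-2, 4}; ∂h/∂b = -3(b - 3)(b + 1) = 0 at b ∈ {-1, 3}.
The Hessian is diagonal: diag(h_aa, h_bb). Second derivatives: h_aa(-2)=-36, h_aa(4)=36; h_bb(-1)=12, h_bb(3)=-12.
Local maxima occur where both diagonal entries negative: (-2, 3). Count: 1.

1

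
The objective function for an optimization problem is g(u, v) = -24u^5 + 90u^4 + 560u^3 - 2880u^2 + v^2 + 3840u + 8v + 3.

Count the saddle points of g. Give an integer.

2

g separates as a function of u plus a function of v, so ∇g=0 decouples.
∂g/∂u = -120(u - 4)(u - 2)(u - 1)(u + 4) = 0 at u ∈ {-4, 1, 2, 4}; ∂g/∂v = 2(v + 4) = 0 at v ∈ {-4}.
The Hessian is diagonal: diag(g_uu, g_vv). Second derivatives: g_uu(-4)=28800, g_uu(1)=-1800, g_uu(2)=1440, g_uu(4)=-5760; g_vv(-4)=2.
Saddle points occur where the two diagonal entries have opposite signs: (1, -4), (4, -4). Count: 2.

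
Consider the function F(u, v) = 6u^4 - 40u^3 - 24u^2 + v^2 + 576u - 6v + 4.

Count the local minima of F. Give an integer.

2

F separates as a function of u plus a function of v, so ∇F=0 decouples.
∂F/∂u = 24(u - 4)(u - 3)(u + 2) = 0 at u ∈ {-2, 3, 4}; ∂F/∂v = 2(v - 3) = 0 at v ∈ {3}.
The Hessian is diagonal: diag(F_uu, F_vv). Second derivatives: F_uu(-2)=720, F_uu(3)=-120, F_uu(4)=144; F_vv(3)=2.
Local minima occur where both diagonal entries positive: (-2, 3), (4, 3). Count: 2.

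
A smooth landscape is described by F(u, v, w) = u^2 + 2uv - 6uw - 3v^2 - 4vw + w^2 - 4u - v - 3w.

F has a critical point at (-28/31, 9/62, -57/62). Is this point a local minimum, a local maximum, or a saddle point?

saddle point

The Hessian is constant: H = [[2, 2, -6], [2, -6, -4], [-6, -4, 2]].
Leading principal minors: Δ₁ = 2, Δ₂ = -16, Δ₃ = 248.
The minors fit neither the all-positive nor the alternating-sign pattern, so H is indefinite: a saddle point.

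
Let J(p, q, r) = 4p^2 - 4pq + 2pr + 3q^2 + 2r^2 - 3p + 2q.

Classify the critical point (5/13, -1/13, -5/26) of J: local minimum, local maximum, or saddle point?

The Hessian is constant: H = [[8, -4, 2], [-4, 6, 0], [2, 0, 4]].
Leading principal minors: Δ₁ = 8, Δ₂ = 32, Δ₃ = 104.
All leading minors are positive, so H is positive definite: a local minimum.

local minimum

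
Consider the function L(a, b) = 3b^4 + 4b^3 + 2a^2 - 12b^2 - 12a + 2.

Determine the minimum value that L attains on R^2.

-48

L(a,b) separates as P(a) + Q(b) + 2, so its minimum is min P + min Q + 2.
P'(a) = 4a - 12 vanishes at a ∈ {3}; Q'(b) = 12b(b - 1)(b + 2) vanishes at b ∈ {-2, 0, 1}.
Local minima of P (where P''>0): P(3)=-18. Local minima of Q: Q(-2)=-32, Q(1)=-5.
So the global minimum of L is P(3) + Q(-2) + 2 = -18 − 32 + 2 = -48, attained at (3, -2).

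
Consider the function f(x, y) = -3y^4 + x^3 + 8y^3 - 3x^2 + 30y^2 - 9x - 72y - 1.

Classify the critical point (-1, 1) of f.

The mixed partial ∂²f/∂x∂y is 0, so the Hessian at any point is diag(f_xx, f_yy) = diag(6(x - 1), 12(-3y^2 + 4y + 5)).
At (-1, 1): H = diag(-12, 72).
The eigenvalues have opposite signs, so H is indefinite: a saddle point.

saddle point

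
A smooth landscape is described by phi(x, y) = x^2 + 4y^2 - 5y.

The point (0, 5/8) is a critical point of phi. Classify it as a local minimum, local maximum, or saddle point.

local minimum

The Hessian of phi is constant: H = [[2, 0], [0, 8]].
det(H) = 2·8 − 0² = 16.
det(H) > 0 and tr(H) = 10 > 0, so H is positive definite and the point is a local minimum.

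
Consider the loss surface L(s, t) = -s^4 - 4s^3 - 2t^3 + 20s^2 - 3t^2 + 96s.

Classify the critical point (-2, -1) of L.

The mixed partial ∂²L/∂s∂t is 0, so the Hessian at any point is diag(L_ss, L_tt) = diag(4(-3s^2 - 6s + 10), -6(2t + 1)).
At (-2, -1): H = diag(40, 6).
Both eigenvalues are positive, so H is positive definite: a local minimum.

local minimum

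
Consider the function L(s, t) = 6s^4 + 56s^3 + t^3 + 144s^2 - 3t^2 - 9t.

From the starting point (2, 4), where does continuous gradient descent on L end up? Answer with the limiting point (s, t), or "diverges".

L is separable, so gradient descent decouples: s follows -∂L/∂s, t follows -∂L/∂t.
∂L/∂s = 24s(s + 3)(s + 4); at s=2 this is 1440, so s decreases.
∂L/∂t = 3(t - 3)(t + 1); at t=4 this is 15, so t decreases.
s converges to its nearest critical value 0 (a local min of the s-part); t converges to 3. The iterate converges to (0, 3).

(0, 3)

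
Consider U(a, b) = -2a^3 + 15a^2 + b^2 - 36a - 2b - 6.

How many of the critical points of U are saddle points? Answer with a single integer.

U separates as a function of a plus a function of b, so ∇U=0 decouples.
∂U/∂a = -6(a - 3)(a - 2) = 0 at a ∈ {2, 3}; ∂U/∂b = 2(b - 1) = 0 at b ∈ {1}.
The Hessian is diagonal: diag(U_aa, U_bb). Second derivatives: U_aa(2)=6, U_aa(3)=-6; U_bb(1)=2.
Saddle points occur where the two diagonal entries have opposite signs: (3, 1). Count: 1.

1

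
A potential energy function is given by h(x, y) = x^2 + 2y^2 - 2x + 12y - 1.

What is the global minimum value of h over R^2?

h(x,y) separates as P(x) + Q(y) − 1, so its minimum is min P + min Q − 1.
P'(x) = 2x - 2 vanishes at x ∈ {1}; Q'(y) = 4y + 12 vanishes at y ∈ {-3}.
Local minima of P (where P''>0): P(1)=-1. Local minima of Q: Q(-3)=-18.
So the global minimum of h is P(1) + Q(-3) − 1 = -1 − 18 − 1 = -20, attained at (1, -3).

-20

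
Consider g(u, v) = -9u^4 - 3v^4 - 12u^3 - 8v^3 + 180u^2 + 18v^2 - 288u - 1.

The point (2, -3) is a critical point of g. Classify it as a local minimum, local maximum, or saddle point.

local maximum

The mixed partial ∂²g/∂u∂v is 0, so the Hessian at any point is diag(g_uu, g_vv) = diag(36(-3u^2 - 2u + 10), 12(-3v^2 - 4v + 3)).
At (2, -3): H = diag(-216, -144).
Both eigenvalues are negative, so H is negative definite: a local maximum.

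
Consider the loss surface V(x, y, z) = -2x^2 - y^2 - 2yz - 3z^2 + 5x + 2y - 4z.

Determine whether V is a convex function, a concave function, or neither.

concave

V is quadratic, so its Hessian is the constant matrix H = [[-4, 0, 0], [0, -2, -2], [0, -2, -6]].
Leading principal minors: -4, 8, -32.
Signs alternate −, +, − ⇒ H ≺ 0 ⇒ concave.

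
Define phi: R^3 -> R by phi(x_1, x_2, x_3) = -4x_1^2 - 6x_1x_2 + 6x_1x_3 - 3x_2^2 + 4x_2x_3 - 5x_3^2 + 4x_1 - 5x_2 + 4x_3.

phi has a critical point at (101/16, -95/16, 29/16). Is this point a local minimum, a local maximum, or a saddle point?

local maximum

The Hessian is constant: H = [[-8, -6, 6], [-6, -6, 4], [6, 4, -10]].
Leading principal minors: Δ₁ = -8, Δ₂ = 12, Δ₃ = -64.
The minors alternate sign starting negative (−, +, −), so H is negative definite: a local maximum.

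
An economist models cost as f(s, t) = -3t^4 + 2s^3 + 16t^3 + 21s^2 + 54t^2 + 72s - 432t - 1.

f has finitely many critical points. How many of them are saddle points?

f separates as a function of s plus a function of t, so ∇f=0 decouples.
∂f/∂s = 6(s + 3)(s + 4) = 0 at s ∈ {-4, -3}; ∂f/∂t = -12(t - 4)(t - 3)(t + 3) = 0 at t ∈ {-3, 3, 4}.
The Hessian is diagonal: diag(f_ss, f_tt). Second derivatives: f_ss(-4)=-6, f_ss(-3)=6; f_tt(-3)=-504, f_tt(3)=72, f_tt(4)=-84.
Saddle points occur where the two diagonal entries have opposite signs: (-4, 3), (-3, -3), (-3, 4). Count: 3.

3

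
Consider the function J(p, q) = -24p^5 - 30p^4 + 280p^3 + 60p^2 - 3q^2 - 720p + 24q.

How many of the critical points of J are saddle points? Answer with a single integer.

J separates as a function of p plus a function of q, so ∇J=0 decouples.
∂J/∂p = -120(p - 2)(p - 1)(p + 1)(p + 3) = 0 at p ∈ {-3, -1, 1, 2}; ∂J/∂q = -6(q - 4) = 0 at q ∈ {4}.
The Hessian is diagonal: diag(J_pp, J_qq). Second derivatives: J_pp(-3)=4800, J_pp(-1)=-1440, J_pp(1)=960, J_pp(2)=-1800; J_qq(4)=-6.
Saddle points occur where the two diagonal entries have opposite signs: (-3, 4), (1, 4). Count: 2.

2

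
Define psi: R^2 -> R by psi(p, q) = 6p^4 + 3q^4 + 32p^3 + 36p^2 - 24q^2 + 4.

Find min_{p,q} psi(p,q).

psi(p,q) separates as A(p) + B(q) + 4, so its minimum is min A + min B + 4.
A'(p) = 24p(p + 1)(p + 3) vanishes at p ∈ {-3, -1, 0}; B'(q) = 12q(q - 2)(q + 2) vanishes at q ∈ {-2, 0, 2}.
Local minima of A (where A''>0): A(-3)=-54, A(0)=0. Local minima of B: B(-2)=-48, B(2)=-48.
So the global minimum of psi is A(-3) + B(-2) + 4 = -54 − 48 + 4 = -98, attained at (-3, -2).

-98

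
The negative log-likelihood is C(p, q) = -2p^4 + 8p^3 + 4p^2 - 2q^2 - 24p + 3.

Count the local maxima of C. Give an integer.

2

C separates as a function of p plus a function of q, so ∇C=0 decouples.
∂C/∂p = -8(p - 3)(p - 1)(p + 1) = 0 at p ∈ {-1, 1, 3}; ∂C/∂q = -4q = 0 at q ∈ {0}.
The Hessian is diagonal: diag(C_pp, C_qq). Second derivatives: C_pp(-1)=-64, C_pp(1)=32, C_pp(3)=-64; C_qq(0)=-4.
Local maxima occur where both diagonal entries negative: (-1, 0), (3, 0). Count: 2.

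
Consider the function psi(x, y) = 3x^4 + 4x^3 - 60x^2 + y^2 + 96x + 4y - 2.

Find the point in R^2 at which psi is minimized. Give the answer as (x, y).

psi(x,y) separates as P(x) + Q(y) − 2, so its minimum is min P + min Q − 2.
P'(x) = 12(x - 2)(x - 1)(x + 4) vanishes at x ∈ {-4, 1, 2}; Q'(y) = 2y + 4 vanishes at y ∈ {-2}.
Local minima of P (where P''>0): P(-4)=-832, P(2)=32. Local minima of Q: Q(-2)=-4.
So the global minimum of psi is P(-4) + Q(-2) − 2 = -832 − 4 − 2 = -838, attained at (-4, -2).

(-4, -2)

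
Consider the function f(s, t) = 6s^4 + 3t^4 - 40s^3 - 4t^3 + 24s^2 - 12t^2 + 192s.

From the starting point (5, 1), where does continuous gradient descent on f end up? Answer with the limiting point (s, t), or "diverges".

f is separable, so gradient descent decouples: s follows -∂f/∂s, t follows -∂f/∂t.
∂f/∂s = 24(s - 4)(s - 2)(s + 1); at s=5 this is 432, so s decreases.
∂f/∂t = 12t(t - 2)(t + 1); at t=1 this is -24, so t increases.
s converges to its nearest critical value 4 (a local min of the s-part); t converges to 2. The iterate converges to (4, 2).

(4, 2)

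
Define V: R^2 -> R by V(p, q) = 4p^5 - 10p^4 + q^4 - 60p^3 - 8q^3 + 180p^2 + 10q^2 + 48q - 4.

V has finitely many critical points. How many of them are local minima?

4

V separates as a function of p plus a function of q, so ∇V=0 decouples.
∂V/∂p = 20p(p - 3)(p - 2)(p + 3) = 0 at p ∈ {-3, 0, 2, 3}; ∂V/∂q = 4(q - 4)(q - 3)(q + 1) = 0 at q ∈ {-1, 3, 4}.
The Hessian is diagonal: diag(V_pp, V_qq). Second derivatives: V_pp(-3)=-1800, V_pp(0)=360, V_pp(2)=-200, V_pp(3)=360; V_qq(-1)=80, V_qq(3)=-16, V_qq(4)=20.
Local minima occur where both diagonal entries positive: (0, -1), (0, 4), (3, -1), (3, 4). Count: 4.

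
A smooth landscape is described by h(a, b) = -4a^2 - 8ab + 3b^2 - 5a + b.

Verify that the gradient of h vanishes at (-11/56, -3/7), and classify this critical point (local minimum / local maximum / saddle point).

∇h = (-8a - 8b - 5, -8a + 6b + 1); substituting (-11/56, -3/7) gives ∇h = (0, 0), so (-11/56, -3/7) is indeed a critical point.
The Hessian of h is constant: H = [[-8, -8], [-8, 6]].
det(H) = (-8)·6 − (-8)² = -112.
Since det(H) < 0, H is indefinite and the critical point is a saddle point.

saddle point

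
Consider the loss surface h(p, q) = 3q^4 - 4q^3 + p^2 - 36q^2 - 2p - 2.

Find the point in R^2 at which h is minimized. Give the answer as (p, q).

(1, 3)

h(p,q) separates as A(p) + B(q) − 2, so its minimum is min A + min B − 2.
A'(p) = 2p - 2 vanishes at p ∈ {1}; B'(q) = 12q(q - 3)(q + 2) vanishes at q ∈ {-2, 0, 3}.
Local minima of A (where A''>0): A(1)=-1. Local minima of B: B(-2)=-64, B(3)=-189.
So the global minimum of h is A(1) + B(3) − 2 = -1 − 189 − 2 = -192, attained at (1, 3).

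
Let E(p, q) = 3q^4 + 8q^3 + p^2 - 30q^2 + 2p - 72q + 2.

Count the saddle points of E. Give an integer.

E separates as a function of p plus a function of q, so ∇E=0 decouples.
∂E/∂p = 2(p + 1) = 0 at p ∈ {-1}; ∂E/∂q = 12(q - 2)(q + 1)(q + 3) = 0 at q ∈ {-3, -1, 2}.
The Hessian is diagonal: diag(E_pp, E_qq). Second derivatives: E_pp(-1)=2; E_qq(-3)=120, E_qq(-1)=-72, E_qq(2)=180.
Saddle points occur where the two diagonal entries have opposite signs: (-1, -1). Count: 1.

1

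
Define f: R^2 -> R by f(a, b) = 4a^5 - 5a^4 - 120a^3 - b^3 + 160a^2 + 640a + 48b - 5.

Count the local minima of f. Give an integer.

f separates as a function of a plus a function of b, so ∇f=0 decouples.
∂f/∂a = 20(a - 4)(a - 2)(a + 1)(a + 4) = 0 at a ∈ {-4, -1, 2, 4}; ∂f/∂b = -3(b - 4)(b + 4) = 0 at b ∈ {-4, 4}.
The Hessian is diagonal: diag(f_aa, f_bb). Second derivatives: f_aa(-4)=-2880, f_aa(-1)=900, f_aa(2)=-720, f_aa(4)=1600; f_bb(-4)=24, f_bb(4)=-24.
Local minima occur where both diagonal entries positive: (-1, -4), (4, -4). Count: 2.

2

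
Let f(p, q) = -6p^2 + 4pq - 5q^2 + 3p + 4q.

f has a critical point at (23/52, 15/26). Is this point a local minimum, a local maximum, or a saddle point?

local maximum

The Hessian of f is constant: H = [[-12, 4], [4, -10]].
det(H) = (-12)·(-10) − 4² = 104.
det(H) > 0 and tr(H) = -22 < 0, so H is negative definite and the point is a local maximum.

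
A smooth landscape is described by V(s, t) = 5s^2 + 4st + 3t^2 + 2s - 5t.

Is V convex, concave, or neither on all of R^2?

V is quadratic, so its Hessian is the constant matrix H = [[10, 4], [4, 6]].
det(H) = 44, tr(H) = 16.
det(H) > 0 and tr(H) > 0, so H is positive definite everywhere: convex.

convex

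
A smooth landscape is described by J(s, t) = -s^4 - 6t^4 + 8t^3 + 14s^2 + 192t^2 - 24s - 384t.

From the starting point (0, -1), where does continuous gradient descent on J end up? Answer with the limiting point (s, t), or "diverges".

(1, 1)

J is separable, so gradient descent decouples: s follows -∂J/∂s, t follows -∂J/∂t.
∂J/∂s = -4(s - 2)(s - 1)(s + 3); at s=0 this is -24, so s increases.
∂J/∂t = -24(t - 4)(t - 1)(t + 4); at t=-1 this is -720, so t increases.
s converges to its nearest critical value 1 (a local min of the s-part); t converges to 1. The iterate converges to (1, 1).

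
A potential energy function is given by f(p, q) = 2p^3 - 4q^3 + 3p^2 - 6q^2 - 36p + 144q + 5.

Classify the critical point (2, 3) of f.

saddle point

The mixed partial ∂²f/∂p∂q is 0, so the Hessian at any point is diag(f_pp, f_qq) = diag(6(2p + 1), -12(2q + 1)).
At (2, 3): H = diag(30, -84).
The eigenvalues have opposite signs, so H is indefinite: a saddle point.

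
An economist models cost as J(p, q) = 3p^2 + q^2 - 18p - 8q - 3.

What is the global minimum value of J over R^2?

J(p,q) separates as A(p) + B(q) − 3, so its minimum is min A + min B − 3.
A'(p) = 6p - 18 vanishes at p ∈ {3}; B'(q) = 2q - 8 vanishes at q ∈ {4}.
Local minima of A (where A''>0): A(3)=-27. Local minima of B: B(4)=-16.
So the global minimum of J is A(3) + B(4) − 3 = -27 − 16 − 3 = -46, attained at (3, 4).

-46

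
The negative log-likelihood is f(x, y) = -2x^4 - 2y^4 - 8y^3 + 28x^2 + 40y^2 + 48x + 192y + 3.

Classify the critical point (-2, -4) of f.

local maximum

The mixed partial ∂²f/∂x∂y is 0, so the Hessian at any point is diag(f_xx, f_yy) = diag(8(-3x^2 + 7), 8(-3y^2 - 6y + 10)).
At (-2, -4): H = diag(-40, -112).
Both eigenvalues are negative, so H is negative definite: a local maximum.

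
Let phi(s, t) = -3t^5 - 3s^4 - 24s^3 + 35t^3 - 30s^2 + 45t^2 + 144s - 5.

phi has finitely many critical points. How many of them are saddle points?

6

phi separates as a function of s plus a function of t, so ∇phi=0 decouples.
∂phi/∂s = -12(s - 1)(s + 3)(s + 4) = 0 at s ∈ {-4, -3, 1}; ∂phi/∂t = -15t(t - 3)(t + 1)(t + 2) = 0 at t ∈ {-2, -1, 0, 3}.
The Hessian is diagonal: diag(phi_ss, phi_tt). Second derivatives: phi_ss(-4)=-60, phi_ss(-3)=48, phi_ss(1)=-240; phi_tt(-2)=150, phi_tt(-1)=-60, phi_tt(0)=90, phi_tt(3)=-900.
Saddle points occur where the two diagonal entries have opposite signs: (-4, -2), (-4, 0), (-3, -1), (-3, 3), (1, -2), (1, 0). Count: 6.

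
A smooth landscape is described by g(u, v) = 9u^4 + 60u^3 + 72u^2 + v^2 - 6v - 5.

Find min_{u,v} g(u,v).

-398

g(u,v) separates as P(u) + Q(v) − 5, so its minimum is min P + min Q − 5.
P'(u) = 36u(u + 1)(u + 4) vanishes at u ∈ {-4, -1, 0}; Q'(v) = 2v - 6 vanishes at v ∈ {3}.
Local minima of P (where P''>0): P(-4)=-384, P(0)=0. Local minima of Q: Q(3)=-9.
So the global minimum of g is P(-4) + Q(3) − 5 = -384 − 9 − 5 = -398, attained at (-4, 3).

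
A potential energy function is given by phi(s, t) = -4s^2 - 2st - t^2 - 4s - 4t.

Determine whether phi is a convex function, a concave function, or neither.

concave

phi is quadratic, so its Hessian is the constant matrix H = [[-8, -2], [-2, -2]].
det(H) = 12, tr(H) = -10.
det(H) > 0 and tr(H) < 0, so H is negative definite everywhere: concave.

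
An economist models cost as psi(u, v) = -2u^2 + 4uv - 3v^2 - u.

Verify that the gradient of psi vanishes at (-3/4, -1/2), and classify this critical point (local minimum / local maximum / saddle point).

∇psi = (-4u + 4v - 1, 4u - 6v); substituting (-3/4, -1/2) gives ∇psi = (0, 0), so (-3/4, -1/2) is indeed a critical point.
The Hessian of psi is constant: H = [[-4, 4], [4, -6]].
det(H) = (-4)·(-6) − 4² = 8.
det(H) > 0 and tr(H) = -10 < 0, so H is negative definite and the point is a local maximum.

local maximum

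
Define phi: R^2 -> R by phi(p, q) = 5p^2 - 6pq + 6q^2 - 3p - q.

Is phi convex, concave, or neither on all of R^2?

convex

phi is quadratic, so its Hessian is the constant matrix H = [[10, -6], [-6, 12]].
det(H) = 84, tr(H) = 22.
det(H) > 0 and tr(H) > 0, so H is positive definite everywhere: convex.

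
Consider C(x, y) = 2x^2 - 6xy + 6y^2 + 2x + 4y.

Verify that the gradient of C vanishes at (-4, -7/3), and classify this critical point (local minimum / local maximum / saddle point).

∇C = (4x - 6y + 2, -6x + 12y + 4); substituting (-4, -7/3) gives ∇C = (0, 0), so (-4, -7/3) is indeed a critical point.
The Hessian of C is constant: H = [[4, -6], [-6, 12]].
det(H) = 4·12 − (-6)² = 12.
det(H) > 0 and tr(H) = 16 > 0, so H is positive definite and the point is a local minimum.

local minimum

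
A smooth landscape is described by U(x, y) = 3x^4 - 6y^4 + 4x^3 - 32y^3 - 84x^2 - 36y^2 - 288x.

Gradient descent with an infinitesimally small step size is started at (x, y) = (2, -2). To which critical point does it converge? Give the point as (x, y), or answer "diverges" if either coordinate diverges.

(4, -1)

U is separable, so gradient descent decouples: x follows -∂U/∂x, y follows -∂U/∂y.
∂U/∂x = 12(x - 4)(x + 2)(x + 3); at x=2 this is -480, so x increases.
∂U/∂y = -24y(y + 1)(y + 3); at y=-2 this is -48, so y increases.
x converges to its nearest critical value 4 (a local min of the x-part); y converges to -1. The iterate converges to (4, -1).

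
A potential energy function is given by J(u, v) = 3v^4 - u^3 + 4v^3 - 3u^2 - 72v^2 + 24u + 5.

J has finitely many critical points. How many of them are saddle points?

3

J separates as a function of u plus a function of v, so ∇J=0 decouples.
∂J/∂u = -3(u - 2)(u + 4) = 0 at u ∈ {-4, 2}; ∂J/∂v = 12v(v - 3)(v + 4) = 0 at v ∈ {-4, 0, 3}.
The Hessian is diagonal: diag(J_uu, J_vv). Second derivatives: J_uu(-4)=18, J_uu(2)=-18; J_vv(-4)=336, J_vv(0)=-144, J_vv(3)=252.
Saddle points occur where the two diagonal entries have opposite signs: (-4, 0), (2, -4), (2, 3). Count: 3.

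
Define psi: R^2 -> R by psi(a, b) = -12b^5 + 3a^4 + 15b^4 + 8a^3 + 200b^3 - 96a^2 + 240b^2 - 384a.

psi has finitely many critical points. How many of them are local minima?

4

psi separates as a function of a plus a function of b, so ∇psi=0 decouples.
∂psi/∂a = 12(a - 4)(a + 2)(a + 4) = 0 at a ∈ {-4, -2, 4}; ∂psi/∂b = -60b(b - 4)(b + 1)(b + 2) = 0 at b ∈ {-2, -1, 0, 4}.
The Hessian is diagonal: diag(psi_aa, psi_bb). Second derivatives: psi_aa(-4)=192, psi_aa(-2)=-144, psi_aa(4)=576; psi_bb(-2)=720, psi_bb(-1)=-300, psi_bb(0)=480, psi_bb(4)=-7200.
Local minima occur where both diagonal entries positive: (-4, -2), (-4, 0), (4, -2), (4, 0). Count: 4.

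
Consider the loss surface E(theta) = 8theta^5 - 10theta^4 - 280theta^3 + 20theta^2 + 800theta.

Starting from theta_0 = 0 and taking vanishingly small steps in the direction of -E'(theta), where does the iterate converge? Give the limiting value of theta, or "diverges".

-1

E'(theta) = 40(theta - 5)(theta - 1)(theta + 1)(theta + 4), so E'(0) = 800.
Gradient descent moves in the -E' direction, i.e. theta is decreasing.
The nearest critical point in that direction is theta = -1, where E'' = 1440 > 0 (a local minimum). The iterate converges there.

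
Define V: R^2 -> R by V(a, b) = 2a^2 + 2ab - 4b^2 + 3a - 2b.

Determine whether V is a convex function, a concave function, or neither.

neither

V is quadratic, so its Hessian is the constant matrix H = [[4, 2], [2, -8]].
det(H) = -36, tr(H) = -4.
det(H) < 0, so H is indefinite: neither convex nor concave.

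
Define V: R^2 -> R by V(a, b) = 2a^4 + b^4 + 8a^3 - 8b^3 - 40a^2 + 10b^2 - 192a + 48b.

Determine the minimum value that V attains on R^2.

V(a,b) separates as P(a) + Q(b), so its minimum is min P + min Q.
P'(a) = 8(a - 3)(a + 2)(a + 4) vanishes at a ∈ {-4, -2, 3}; Q'(b) = 4(b - 4)(b - 3)(b + 1) vanishes at b ∈ {-1, 3, 4}.
Local minima of P (where P''>0): P(-4)=128, P(3)=-558. Local minima of Q: Q(-1)=-29, Q(4)=96.
So the global minimum of V is P(3) + Q(-1) = -558 − 29 = -587, attained at (3, -1).

-587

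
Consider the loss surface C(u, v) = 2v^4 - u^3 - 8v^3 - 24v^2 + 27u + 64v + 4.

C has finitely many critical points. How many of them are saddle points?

C separates as a function of u plus a function of v, so ∇C=0 decouples.
∂C/∂u = -3(u - 3)(u + 3) = 0 at u ∈ {-3, 3}; ∂C/∂v = 8(v - 4)(v - 1)(v + 2) = 0 at v ∈ {-2, 1, 4}.
The Hessian is diagonal: diag(C_uu, C_vv). Second derivatives: C_uu(-3)=18, C_uu(3)=-18; C_vv(-2)=144, C_vv(1)=-72, C_vv(4)=144.
Saddle points occur where the two diagonal entries have opposite signs: (-3, 1), (3, -2), (3, 4). Count: 3.

3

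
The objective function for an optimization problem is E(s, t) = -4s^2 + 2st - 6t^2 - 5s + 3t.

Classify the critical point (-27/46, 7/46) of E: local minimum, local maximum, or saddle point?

The Hessian of E is constant: H = [[-8, 2], [2, -12]].
det(H) = (-8)·(-12) − 2² = 92.
det(H) > 0 and tr(H) = -20 < 0, so H is negative definite and the point is a local maximum.

local maximum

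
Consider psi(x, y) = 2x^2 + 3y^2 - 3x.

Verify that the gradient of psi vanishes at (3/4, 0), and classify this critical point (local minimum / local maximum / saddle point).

local minimum

∇psi = (4x - 3, 6y); substituting (3/4, 0) gives ∇psi = (0, 0), so (3/4, 0) is indeed a critical point.
The Hessian of psi is constant: H = [[4, 0], [0, 6]].
det(H) = 4·6 − 0² = 24.
det(H) > 0 and tr(H) = 10 > 0, so H is positive definite and the point is a local minimum.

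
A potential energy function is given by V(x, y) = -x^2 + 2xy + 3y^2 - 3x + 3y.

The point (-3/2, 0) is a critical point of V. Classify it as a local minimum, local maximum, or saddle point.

saddle point

The Hessian of V is constant: H = [[-2, 2], [2, 6]].
det(H) = (-2)·6 − 2² = -16.
Since det(H) < 0, H is indefinite and the critical point is a saddle point.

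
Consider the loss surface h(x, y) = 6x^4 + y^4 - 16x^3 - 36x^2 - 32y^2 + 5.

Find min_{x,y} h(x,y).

h(x,y) separates as P(x) + Q(y) + 5, so its minimum is min P + min Q + 5.
P'(x) = 24x(x - 3)(x + 1) vanishes at x ∈ {-1, 0, 3}; Q'(y) = 4y(y - 4)(y + 4) vanishes at y ∈ {-4, 0, 4}.
Local minima of P (where P''>0): P(-1)=-14, P(3)=-270. Local minima of Q: Q(-4)=-256, Q(4)=-256.
So the global minimum of h is P(3) + Q(-4) + 5 = -270 − 256 + 5 = -521, attained at (3, -4).

-521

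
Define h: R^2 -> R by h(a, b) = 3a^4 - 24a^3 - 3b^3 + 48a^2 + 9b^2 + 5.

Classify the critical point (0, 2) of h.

saddle point

The mixed partial ∂²h/∂a∂b is 0, so the Hessian at any point is diag(h_aa, h_bb) = diag(12(3a^2 - 12a + 8), 18(-b + 1)).
At (0, 2): H = diag(96, -18).
The eigenvalues have opposite signs, so H is indefinite: a saddle point.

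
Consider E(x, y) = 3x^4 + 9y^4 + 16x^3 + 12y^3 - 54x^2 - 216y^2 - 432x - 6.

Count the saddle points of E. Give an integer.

4

E separates as a function of x plus a function of y, so ∇E=0 decouples.
∂E/∂x = 12(x - 3)(x + 3)(x + 4) = 0 at x ∈ {-4, -3, 3}; ∂E/∂y = 36y(y - 3)(y + 4) = 0 at y ∈ {-4, 0, 3}.
The Hessian is diagonal: diag(E_xx, E_yy). Second derivatives: E_xx(-4)=84, E_xx(-3)=-72, E_xx(3)=504; E_yy(-4)=1008, E_yy(0)=-432, E_yy(3)=756.
Saddle points occur where the two diagonal entries have opposite signs: (-4, 0), (-3, -4), (-3, 3), (3, 0). Count: 4.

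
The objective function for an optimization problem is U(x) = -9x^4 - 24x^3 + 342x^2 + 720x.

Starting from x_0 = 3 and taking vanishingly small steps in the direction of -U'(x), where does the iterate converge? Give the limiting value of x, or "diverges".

-1

U'(x) = -36(x - 4)(x + 1)(x + 5), so U'(3) = 1152.
Gradient descent moves in the -U' direction, i.e. x is decreasing.
The nearest critical point in that direction is x = -1, where U'' = 720 > 0 (a local minimum). The iterate converges there.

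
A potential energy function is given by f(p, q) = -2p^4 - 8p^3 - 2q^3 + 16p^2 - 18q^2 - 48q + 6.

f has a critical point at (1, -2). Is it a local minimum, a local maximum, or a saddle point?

The mixed partial ∂²f/∂p∂q is 0, so the Hessian at any point is diag(f_pp, f_qq) = diag(8(-3p^2 - 6p + 4), -12(q + 3)).
At (1, -2): H = diag(-40, -12).
Both eigenvalues are negative, so H is negative definite: a local maximum.

local maximum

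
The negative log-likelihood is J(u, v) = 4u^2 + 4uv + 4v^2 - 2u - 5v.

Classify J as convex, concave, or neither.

convex

J is quadratic, so its Hessian is the constant matrix H = [[8, 4], [4, 8]].
det(H) = 48, tr(H) = 16.
det(H) > 0 and tr(H) > 0, so H is positive definite everywhere: convex.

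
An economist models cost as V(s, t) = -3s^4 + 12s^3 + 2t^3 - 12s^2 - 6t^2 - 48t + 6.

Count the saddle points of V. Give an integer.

V separates as a function of s plus a function of t, so ∇V=0 decouples.
∂V/∂s = -12s(s - 2)(s - 1) = 0 at s ∈ {0, 1, 2}; ∂V/∂t = 6(t - 4)(t + 2) = 0 at t ∈ {-2, 4}.
The Hessian is diagonal: diag(V_ss, V_tt). Second derivatives: V_ss(0)=-24, V_ss(1)=12, V_ss(2)=-24; V_tt(-2)=-36, V_tt(4)=36.
Saddle points occur where the two diagonal entries have opposite signs: (0, 4), (1, -2), (2, 4). Count: 3.

3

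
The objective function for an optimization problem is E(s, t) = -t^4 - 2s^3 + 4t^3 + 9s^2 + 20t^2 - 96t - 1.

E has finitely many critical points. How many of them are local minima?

1

E separates as a function of s plus a function of t, so ∇E=0 decouples.
∂E/∂s = -6s(s - 3) = 0 at s ∈ {0, 3}; ∂E/∂t = -4(t - 4)(t - 2)(t + 3) = 0 at t ∈ {-3, 2, 4}.
The Hessian is diagonal: diag(E_ss, E_tt). Second derivatives: E_ss(0)=18, E_ss(3)=-18; E_tt(-3)=-140, E_tt(2)=40, E_tt(4)=-56.
Local minima occur where both diagonal entries positive: (0, 2). Count: 1.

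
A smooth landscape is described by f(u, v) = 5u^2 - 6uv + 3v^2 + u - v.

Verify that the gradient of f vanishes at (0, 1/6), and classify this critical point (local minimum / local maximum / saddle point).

∇f = (10u - 6v + 1, -6u + 6v - 1); substituting (0, 1/6) gives ∇f = (0, 0), so (0, 1/6) is indeed a critical point.
The Hessian of f is constant: H = [[10, -6], [-6, 6]].
det(H) = 10·6 − (-6)² = 24.
det(H) > 0 and tr(H) = 16 > 0, so H is positive definite and the point is a local minimum.

local minimum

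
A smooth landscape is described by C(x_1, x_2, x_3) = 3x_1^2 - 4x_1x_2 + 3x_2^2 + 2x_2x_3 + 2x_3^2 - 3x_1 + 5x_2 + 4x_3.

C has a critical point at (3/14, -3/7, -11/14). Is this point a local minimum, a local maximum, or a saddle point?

local minimum

The Hessian is constant: H = [[6, -4, 0], [-4, 6, 2], [0, 2, 4]].
Leading principal minors: Δ₁ = 6, Δ₂ = 20, Δ₃ = 56.
All leading minors are positive, so H is positive definite: a local minimum.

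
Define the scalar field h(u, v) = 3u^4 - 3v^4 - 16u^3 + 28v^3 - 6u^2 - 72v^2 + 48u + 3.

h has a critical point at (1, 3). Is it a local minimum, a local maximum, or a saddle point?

The mixed partial ∂²h/∂u∂v is 0, so the Hessian at any point is diag(h_uu, h_vv) = diag(12(3u^2 - 8u - 1), 12(-3v^2 + 14v - 12)).
At (1, 3): H = diag(-72, 36).
The eigenvalues have opposite signs, so H is indefinite: a saddle point.

saddle point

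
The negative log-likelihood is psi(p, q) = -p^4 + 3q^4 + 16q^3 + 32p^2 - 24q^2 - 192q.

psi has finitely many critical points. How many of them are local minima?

2

psi separates as a function of p plus a function of q, so ∇psi=0 decouples.
∂psi/∂p = -4p(p - 4)(p + 4) = 0 at p ∈ {-4, 0, 4}; ∂psi/∂q = 12(q - 2)(q + 2)(q + 4) = 0 at q ∈ {-4, -2, 2}.
The Hessian is diagonal: diag(psi_pp, psi_qq). Second derivatives: psi_pp(-4)=-128, psi_pp(0)=64, psi_pp(4)=-128; psi_qq(-4)=144, psi_qq(-2)=-96, psi_qq(2)=288.
Local minima occur where both diagonal entries positive: (0, -4), (0, 2). Count: 2.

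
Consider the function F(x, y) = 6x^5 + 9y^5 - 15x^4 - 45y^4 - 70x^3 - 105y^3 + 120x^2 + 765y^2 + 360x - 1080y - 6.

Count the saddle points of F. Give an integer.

F separates as a function of x plus a function of y, so ∇F=0 decouples.
∂F/∂x = 30(x - 3)(x - 2)(x + 1)(x + 2) = 0 at x ∈ {-2, -1, 2, 3}; ∂F/∂y = 45(y - 4)(y - 2)(y - 1)(y + 3) = 0 at y ∈ {-3, 1, 2, 4}.
The Hessian is diagonal: diag(F_xx, F_yy). Second derivatives: F_xx(-2)=-600, F_xx(-1)=360, F_xx(2)=-360, F_xx(3)=600; F_yy(-3)=-6300, F_yy(1)=540, F_yy(2)=-450, F_yy(4)=1890.
Saddle points occur where the two diagonal entries have opposite signs: (-2, 1), (-2, 4), (-1, -3), (-1, 2), (2, 1), (2, 4), (3, -3), (3, 2). Count: 8.

8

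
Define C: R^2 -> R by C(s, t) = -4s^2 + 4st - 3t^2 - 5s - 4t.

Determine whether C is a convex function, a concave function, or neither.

concave

C is quadratic, so its Hessian is the constant matrix H = [[-8, 4], [4, -6]].
det(H) = 32, tr(H) = -14.
det(H) > 0 and tr(H) < 0, so H is negative definite everywhere: concave.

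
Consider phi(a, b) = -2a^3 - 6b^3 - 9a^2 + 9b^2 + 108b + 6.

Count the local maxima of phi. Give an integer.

phi separates as a function of a plus a function of b, so ∇phi=0 decouples.
∂phi/∂a = -6a(a + 3) = 0 at a ∈ {-3, 0}; ∂phi/∂b = -18(b - 3)(b + 2) = 0 at b ∈ {-2, 3}.
The Hessian is diagonal: diag(phi_aa, phi_bb). Second derivatives: phi_aa(-3)=18, phi_aa(0)=-18; phi_bb(-2)=90, phi_bb(3)=-90.
Local maxima occur where both diagonal entries negative: (0, 3). Count: 1.

1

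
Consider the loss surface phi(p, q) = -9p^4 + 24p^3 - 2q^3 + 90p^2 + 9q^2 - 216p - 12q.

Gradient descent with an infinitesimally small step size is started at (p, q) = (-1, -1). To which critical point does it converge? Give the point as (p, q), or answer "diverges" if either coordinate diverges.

(1, 1)

phi is separable, so gradient descent decouples: p follows -∂phi/∂p, q follows -∂phi/∂q.
∂phi/∂p = -36(p - 3)(p - 1)(p + 2); at p=-1 this is -288, so p increases.
∂phi/∂q = -6(q - 2)(q - 1); at q=-1 this is -36, so q increases.
p converges to its nearest critical value 1 (a local min of the p-part); q converges to 1. The iterate converges to (1, 1).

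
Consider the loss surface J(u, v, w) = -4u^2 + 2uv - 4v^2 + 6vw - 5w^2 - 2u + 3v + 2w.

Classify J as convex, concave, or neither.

concave

J is quadratic, so its Hessian is the constant matrix H = [[-8, 2, 0], [2, -8, 6], [0, 6, -10]].
Leading principal minors: -8, 60, -312.
Signs alternate −, +, − ⇒ H ≺ 0 ⇒ concave.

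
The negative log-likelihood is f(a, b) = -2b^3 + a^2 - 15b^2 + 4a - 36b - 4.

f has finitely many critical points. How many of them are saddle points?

f separates as a function of a plus a function of b, so ∇f=0 decouples.
∂f/∂a = 2(a + 2) = 0 at a ∈ {-2}; ∂f/∂b = -6(b + 2)(b + 3) = 0 at b ∈ {-3, -2}.
The Hessian is diagonal: diag(f_aa, f_bb). Second derivatives: f_aa(-2)=2; f_bb(-3)=6, f_bb(-2)=-6.
Saddle points occur where the two diagonal entries have opposite signs: (-2, -2). Count: 1.

1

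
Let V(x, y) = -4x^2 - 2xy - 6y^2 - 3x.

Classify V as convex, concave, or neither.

concave

V is quadratic, so its Hessian is the constant matrix H = [[-8, -2], [-2, -12]].
det(H) = 92, tr(H) = -20.
det(H) > 0 and tr(H) < 0, so H is negative definite everywhere: concave.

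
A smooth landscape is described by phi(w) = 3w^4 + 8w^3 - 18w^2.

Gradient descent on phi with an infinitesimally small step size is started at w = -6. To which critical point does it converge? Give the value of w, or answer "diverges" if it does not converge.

-3

phi'(w) = 12w(w - 1)(w + 3), so phi'(-6) = -1512.
Gradient descent moves in the -phi' direction, i.e. w is increasing.
The nearest critical point in that direction is w = -3, where phi'' = 144 > 0 (a local minimum). The iterate converges there.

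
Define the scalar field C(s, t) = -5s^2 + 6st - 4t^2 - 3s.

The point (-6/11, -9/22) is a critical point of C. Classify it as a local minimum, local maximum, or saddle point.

local maximum

The Hessian of C is constant: H = [[-10, 6], [6, -8]].
det(H) = (-10)·(-8) − 6² = 44.
det(H) > 0 and tr(H) = -18 < 0, so H is negative definite and the point is a local maximum.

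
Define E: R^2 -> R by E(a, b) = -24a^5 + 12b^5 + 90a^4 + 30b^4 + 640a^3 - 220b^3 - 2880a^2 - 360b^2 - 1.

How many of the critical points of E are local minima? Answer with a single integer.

E separates as a function of a plus a function of b, so ∇E=0 decouples.
∂E/∂a = -120a(a - 4)(a - 3)(a + 4) = 0 at a ∈ {-4, 0, 3, 4}; ∂E/∂b = 60b(b - 3)(b + 1)(b + 4) = 0 at b ∈ {-4, -1, 0, 3}.
The Hessian is diagonal: diag(E_aa, E_bb). Second derivatives: E_aa(-4)=26880, E_aa(0)=-5760, E_aa(3)=2520, E_aa(4)=-3840; E_bb(-4)=-5040, E_bb(-1)=720, E_bb(0)=-720, E_bb(3)=5040.
Local minima occur where both diagonal entries positive: (-4, -1), (-4, 3), (3, -1), (3, 3). Count: 4.

4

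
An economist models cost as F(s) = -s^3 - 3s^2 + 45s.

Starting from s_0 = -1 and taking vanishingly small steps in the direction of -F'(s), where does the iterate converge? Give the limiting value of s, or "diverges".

F'(s) = -3(s - 3)(s + 5), so F'(-1) = 48.
Gradient descent moves in the -F' direction, i.e. s is decreasing.
The nearest critical point in that direction is s = -5, where F'' = 24 > 0 (a local minimum). The iterate converges there.

-5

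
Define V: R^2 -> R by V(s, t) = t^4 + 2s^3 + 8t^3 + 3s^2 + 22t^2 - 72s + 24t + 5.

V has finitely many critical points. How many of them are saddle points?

3

V separates as a function of s plus a function of t, so ∇V=0 decouples.
∂V/∂s = 6(s - 3)(s + 4) = 0 at s ∈ {-4, 3}; ∂V/∂t = 4(t + 1)(t + 2)(t + 3) = 0 at t ∈ {-3, -2, -1}.
The Hessian is diagonal: diag(V_ss, V_tt). Second derivatives: V_ss(-4)=-42, V_ss(3)=42; V_tt(-3)=8, V_tt(-2)=-4, V_tt(-1)=8.
Saddle points occur where the two diagonal entries have opposite signs: (-4, -3), (-4, -1), (3, -2). Count: 3.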